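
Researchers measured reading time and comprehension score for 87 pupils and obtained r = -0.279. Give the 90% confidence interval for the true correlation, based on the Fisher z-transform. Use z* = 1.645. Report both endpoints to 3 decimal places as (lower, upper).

(-0.435, -0.107)

z_r = atanh(-0.279) = -0.286597;  SE = 1/√(n−3) = 1/√84 = 0.109109
z-limits: -0.286597 ± 1.645·0.109109 = -0.286597 ± 0.179484 = [-0.466081, -0.107113]
ρ-limits: (tanh -0.466081, tanh -0.107113) = (-0.435, -0.107)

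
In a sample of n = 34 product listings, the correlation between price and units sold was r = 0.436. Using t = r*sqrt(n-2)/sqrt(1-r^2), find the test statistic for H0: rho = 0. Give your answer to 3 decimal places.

t = r·√(n−2) / √(1−r²) with r = 0.436, n = 34
  = 0.436·√32 / √(1 − 0.190096)
  = 0.436·5.656854 / 0.899947
  = 2.466388 / 0.899947 = 2.741

2.741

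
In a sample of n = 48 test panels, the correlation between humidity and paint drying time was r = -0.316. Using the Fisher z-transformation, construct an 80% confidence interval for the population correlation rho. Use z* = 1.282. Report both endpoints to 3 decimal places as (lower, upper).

(-0.476, -0.135)

z_r = atanh(-0.316) = -0.327197;  SE = 1/√(n−3) = 1/√45 = 0.149071
z-limits: -0.327197 ± 1.282·0.149071 = -0.327197 ± 0.191109 = [-0.518306, -0.136088]
ρ-limits: (tanh -0.518306, tanh -0.136088) = (-0.476, -0.135)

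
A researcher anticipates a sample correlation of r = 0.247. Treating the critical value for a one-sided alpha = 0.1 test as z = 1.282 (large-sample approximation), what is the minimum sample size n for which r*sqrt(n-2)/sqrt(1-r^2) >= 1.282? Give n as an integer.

r√(n−2)/√(1−r²) ≥ 1.282  ⇔  n−2 ≥ (1.282)²·(1−r²)/r²
(1−r²)/r² = (1−0.061009)/0.061009 = 15.3910
n ≥ 2 + 1.643524·15.3910 = 2 + 25.2955 = 27.2955
⌈27.2955⌉ = 28

28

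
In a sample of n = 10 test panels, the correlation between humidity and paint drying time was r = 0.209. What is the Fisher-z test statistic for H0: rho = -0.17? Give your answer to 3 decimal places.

1.015

z_r = atanh(0.209) = 0.212125,  z_0 = atanh(-0.17) = -0.171667
SE = 1/√(n−3) = 1/√7 = 0.377964
z = (z_r − z_0)/SE = (0.212125 − (-0.171667)) / 0.377964 = 0.383792 / 0.377964 = 1.015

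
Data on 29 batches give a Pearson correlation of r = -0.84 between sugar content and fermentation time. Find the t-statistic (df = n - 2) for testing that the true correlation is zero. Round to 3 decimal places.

t = r·√(n−2) / √(1−r²) with r = -0.84, n = 29
  = -0.84·√27 / √(1 − 0.7056)
  = -0.84·5.196152 / 0.542586
  = -4.364768 / 0.542586 = -8.044

-8.044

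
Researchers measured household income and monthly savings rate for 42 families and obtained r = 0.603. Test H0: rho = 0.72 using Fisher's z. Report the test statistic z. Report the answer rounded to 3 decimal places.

z_r = atanh(0.603) = 0.697848,  z_0 = atanh(0.72) = 0.907645
SE = 1/√(n−3) = 1/√39 = 0.160128
z = (z_r − z_0)/SE = (0.697848 − 0.907645) / 0.160128 = -0.209797 / 0.160128 = -1.310

-1.310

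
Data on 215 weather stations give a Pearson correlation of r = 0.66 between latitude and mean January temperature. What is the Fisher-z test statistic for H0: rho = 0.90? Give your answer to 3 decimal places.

z_r = atanh(0.66) = 0.792814,  z_0 = atanh(0.90) = 1.472219
SE = 1/√(n−3) = 1/√212 = 0.068680
z = (z_r − z_0)/SE = (0.792814 − 1.472219) / 0.068680 = -0.679405 / 0.068680 = -9.892

-9.892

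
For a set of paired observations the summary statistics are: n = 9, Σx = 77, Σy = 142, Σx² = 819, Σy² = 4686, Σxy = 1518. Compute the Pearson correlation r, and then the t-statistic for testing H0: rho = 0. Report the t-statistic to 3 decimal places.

1.464

Numerator: nΣxy − (Σx)(Σy) = 9·1518 − (77)(142) = 2728
Denominator: √[(nΣx²−(Σx)²)(nΣy²−(Σy)²)]
  nΣx²−(Σx)² = 9·819 − 5929 = 1442;  nΣy²−(Σy)² = 9·4686 − 20164 = 22010
  √(1442·22010) = √31738420 = 5633.6862
r = 2728 / 5633.6862 = 0.4842
t = r·√(n−2)/√(1−r²) = 0.4842·√7 / √(1−0.234450) = 1.281073 / 0.874957 = 1.464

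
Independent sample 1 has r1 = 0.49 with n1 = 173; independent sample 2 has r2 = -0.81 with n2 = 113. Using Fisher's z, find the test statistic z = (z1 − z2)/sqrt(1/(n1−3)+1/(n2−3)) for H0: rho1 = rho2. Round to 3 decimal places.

Fisher z-transforms: z1 = atanh(0.49) = 0.536060, z2 = atanh(-0.81) = -1.127029; difference d = 1.663089
Var(d) = 1/170 + 1/110 = 0.0058824 + 0.0090909 = 0.0149733
z = d/√Var(d) = 1.663089 / √0.0149733 = 1.663089 / 0.122365 = 13.591

13.591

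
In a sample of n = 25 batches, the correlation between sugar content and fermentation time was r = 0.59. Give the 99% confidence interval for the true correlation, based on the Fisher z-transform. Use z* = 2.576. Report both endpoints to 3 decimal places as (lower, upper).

z_r = atanh(0.59) = 0.677666;  SE = 1/√(n−3) = 1/√22 = 0.213201
z-limits: 0.677666 ± 2.576·0.213201 = 0.677666 ± 0.549206 = [0.128460, 1.226872]
ρ-limits: (tanh 0.128460, tanh 1.226872) = (0.128, 0.842)

(0.128, 0.842)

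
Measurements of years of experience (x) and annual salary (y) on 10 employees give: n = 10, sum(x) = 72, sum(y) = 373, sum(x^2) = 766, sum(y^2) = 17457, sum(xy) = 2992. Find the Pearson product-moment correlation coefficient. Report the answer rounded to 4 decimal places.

Numerator: nΣxy − (Σx)(Σy) = 10·2992 − (72)(373) = 3064
Denominator: √[(nΣx²−(Σx)²)(nΣy²−(Σy)²)]
  nΣx²−(Σx)² = 10·766 − 5184 = 2476;  nΣy²−(Σy)² = 10·17457 − 139129 = 35441
  √(2476·35441) = √87751916 = 9367.5993
r = 3064 / 9367.5993 = 0.3271

0.3271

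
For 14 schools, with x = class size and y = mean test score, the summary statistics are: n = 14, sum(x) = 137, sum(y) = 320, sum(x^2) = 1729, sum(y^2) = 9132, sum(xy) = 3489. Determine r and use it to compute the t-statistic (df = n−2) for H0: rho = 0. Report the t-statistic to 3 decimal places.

S_xy = nΣxy − ΣxΣy = 14·3489 − 137·320 = 48846 − 43840 = 5006
S_xx = nΣx² − (Σx)² = 14·1729 − 137² = 24206 − 18769 = 5437
S_yy = nΣy² − (Σy)² = 14·9132 − 320² = 127848 − 102400 = 25448
r = S_xy / √(S_xx·S_yy) = 5006 / √(5437·25448) = 5006 / √138360776 = 5006 / 11762.6857 = 0.4256
t = r·√(n−2)/√(1−r²) = 0.4256·√12 / √(1−0.181135) = 1.474322 / 0.904912 = 1.629

1.629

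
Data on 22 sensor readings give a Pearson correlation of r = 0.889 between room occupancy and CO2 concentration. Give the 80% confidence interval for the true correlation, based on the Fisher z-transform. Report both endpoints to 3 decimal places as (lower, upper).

Fisher z: z_r = atanh(r) = ½·ln((1+0.889)/(1−0.889)) = 1.417136
SE(z) = 1/√(n−3) = 1/√19 = 0.229416
80% ⇒ z* = 1.282; margin = 1.282·0.229416 = 0.294111
CI on z-scale: (1.123025, 1.711247)
Back-transform: tanh(1.123025) = 0.808619, tanh(1.711247) = 0.936800

(0.809, 0.937)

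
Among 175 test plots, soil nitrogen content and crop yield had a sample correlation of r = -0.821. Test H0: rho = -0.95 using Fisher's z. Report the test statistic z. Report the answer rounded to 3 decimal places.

Fisher z: atanh(-0.821) = -1.159878, atanh(-0.95) = -1.831781
z = (z_r − z_0)·√(n−3) = (-1.159878 − (-1.831781))·√172 = 0.671903 · 13.114877 = 8.812

8.812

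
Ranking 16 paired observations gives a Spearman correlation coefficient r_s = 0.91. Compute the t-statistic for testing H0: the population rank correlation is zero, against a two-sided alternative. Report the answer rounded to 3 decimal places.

1 − r_s² = 1 − 0.8281 = 0.1719;  √(1−r_s²) = 0.414608
√(n−2) = √14 = 3.741657
t = r_s·√(n−2)/√(1−r_s²) = 0.91 · 3.741657 / 0.414608 = 8.212

8.212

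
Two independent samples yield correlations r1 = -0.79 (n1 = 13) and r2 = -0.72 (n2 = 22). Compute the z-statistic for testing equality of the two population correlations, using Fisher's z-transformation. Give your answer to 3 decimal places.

z1 = atanh(-0.79) = -1.071432,  z2 = atanh(-0.72) = -0.907645
SE = √(1/(n1−3) + 1/(n2−3)) = √(1/10 + 1/19) = √(0.1000000 + 0.0526316) = √0.1526316 = 0.390681
z = (z1 − z2)/SE = (-1.071432 − (-0.907645)) / 0.390681 = -0.163787 / 0.390681 = -0.419

-0.419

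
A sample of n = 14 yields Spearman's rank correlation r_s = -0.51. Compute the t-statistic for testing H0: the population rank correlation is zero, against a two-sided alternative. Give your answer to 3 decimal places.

-2.054

1 − r_s² = 1 − 0.2601 = 0.7399;  √(1−r_s²) = 0.860174
√(n−2) = √12 = 3.464102
t = r_s·√(n−2)/√(1−r_s²) = -0.51 · 3.464102 / 0.860174 = -2.054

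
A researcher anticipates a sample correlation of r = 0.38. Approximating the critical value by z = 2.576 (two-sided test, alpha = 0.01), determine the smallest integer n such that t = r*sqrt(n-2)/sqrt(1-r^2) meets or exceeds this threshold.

42

r√(n−2)/√(1−r²) ≥ 2.576  ⇔  n−2 ≥ (2.576)²·(1−r²)/r²
(1−r²)/r² = (1−0.1444)/0.1444 = 5.9252
n ≥ 2 + 6.635776·5.9252 = 2 + 39.3183 = 41.3183
⌈41.3183⌉ = 42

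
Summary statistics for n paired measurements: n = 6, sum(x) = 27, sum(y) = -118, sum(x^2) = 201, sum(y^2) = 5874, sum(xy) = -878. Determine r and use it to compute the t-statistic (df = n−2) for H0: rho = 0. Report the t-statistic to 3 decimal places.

-1.724

S_xy = nΣxy − ΣxΣy = 6·(-878) − 27·(-118) = -5268 − (-3186) = -2082
S_xx = nΣx² − (Σx)² = 6·201 − 27² = 1206 − 729 = 477
S_yy = nΣy² − (Σy)² = 6·5874 − (-118)² = 35244 − 13924 = 21320
r = S_xy / √(S_xx·S_yy) = -2082 / √(477·21320) = -2082 / √10169640 = -2082 / 3188.9873 = -0.6529
t = r·√(n−2)/√(1−r²) = -0.6529·√4 / √(1−0.426278) = -1.305800 / 0.757444 = -1.724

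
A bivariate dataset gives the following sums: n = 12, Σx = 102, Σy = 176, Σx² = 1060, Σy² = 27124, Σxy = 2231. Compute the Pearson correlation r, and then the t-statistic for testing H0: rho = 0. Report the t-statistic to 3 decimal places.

1.135

Numerator: nΣxy − (Σx)(Σy) = 12·2231 − (102)(176) = 8820
Denominator: √[(nΣx²−(Σx)²)(nΣy²−(Σy)²)]
  nΣx²−(Σx)² = 12·1060 − 10404 = 2316;  nΣy²−(Σy)² = 12·27124 − 30976 = 294512
  √(2316·294512) = √682089792 = 26116.8488
r = 8820 / 26116.8488 = 0.3377
t = r·√(n−2)/√(1−r²) = 0.3377·√10 / √(1−0.114041) = 1.067901 / 0.941254 = 1.135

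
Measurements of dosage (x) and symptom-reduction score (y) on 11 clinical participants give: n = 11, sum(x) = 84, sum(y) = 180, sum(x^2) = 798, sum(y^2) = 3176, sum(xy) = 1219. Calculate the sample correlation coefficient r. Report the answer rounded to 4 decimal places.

-0.8188

Numerator: nΣxy − (Σx)(Σy) = 11·1219 − (84)(180) = -1711
Denominator: √[(nΣx²−(Σx)²)(nΣy²−(Σy)²)]
  nΣx²−(Σx)² = 11·798 − 7056 = 1722;  nΣy²−(Σy)² = 11·3176 − 32400 = 2536
  √(1722·2536) = √4366992 = 2089.7349
r = -1711 / 2089.7349 = -0.8188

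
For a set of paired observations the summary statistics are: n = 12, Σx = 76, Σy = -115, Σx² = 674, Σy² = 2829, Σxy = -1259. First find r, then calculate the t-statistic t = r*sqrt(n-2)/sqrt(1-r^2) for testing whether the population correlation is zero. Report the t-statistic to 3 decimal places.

-7.423

Numerator: nΣxy − (Σx)(Σy) = 12·(-1259) − (76)(-115) = -6368
Denominator: √[(nΣx²−(Σx)²)(nΣy²−(Σy)²)]
  nΣx²−(Σx)² = 12·674 − 5776 = 2312;  nΣy²−(Σy)² = 12·2829 − 13225 = 20723
  √(2312·20723) = √47911576 = 6921.8188
r = -6368 / 6921.8188 = -0.9200
t = r·√(n−2)/√(1−r²) = -0.9200·√10 / √(1−0.846400) = -2.909295 / 0.391918 = -7.423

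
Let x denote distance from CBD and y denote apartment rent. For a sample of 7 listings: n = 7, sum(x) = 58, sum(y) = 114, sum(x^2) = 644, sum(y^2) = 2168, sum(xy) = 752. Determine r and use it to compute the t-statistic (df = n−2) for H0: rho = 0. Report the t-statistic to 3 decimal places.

Numerator: nΣxy − (Σx)(Σy) = 7·752 − (58)(114) = -1348
Denominator: √[(nΣx²−(Σx)²)(nΣy²−(Σy)²)]
  nΣx²−(Σx)² = 7·644 − 3364 = 1144;  nΣy²−(Σy)² = 7·2168 − 12996 = 2180
  √(1144·2180) = √2493920 = 1579.2150
r = -1348 / 1579.2150 = -0.8536
t = r·√(n−2)/√(1−r²) = -0.8536·√5 / √(1−0.728633) = -1.908708 / 0.520929 = -3.664

-3.664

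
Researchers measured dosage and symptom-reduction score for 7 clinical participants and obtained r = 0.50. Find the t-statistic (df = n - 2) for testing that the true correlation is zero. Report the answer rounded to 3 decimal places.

1.291

t = r·√(n−2) / √(1−r²) with r = 0.50, n = 7
  = 0.50·√5 / √(1 − 0.2500)
  = 0.50·2.236068 / 0.866025
  = 1.118034 / 0.866025 = 1.291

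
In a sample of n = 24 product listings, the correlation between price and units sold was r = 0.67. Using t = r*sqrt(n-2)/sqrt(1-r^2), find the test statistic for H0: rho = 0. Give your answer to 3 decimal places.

1 − r² = 1 − 0.4489 = 0.5511;  √(1−r²) = 0.742361
√(n−2) = √22 = 4.690416
t = r·√(n−2)/√(1−r²) = 0.67 · 4.690416 / 0.742361 = 4.233

4.233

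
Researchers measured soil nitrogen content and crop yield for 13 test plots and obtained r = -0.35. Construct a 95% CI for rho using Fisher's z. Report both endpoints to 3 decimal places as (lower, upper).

Fisher z: z_r = atanh(r) = ½·ln((1+(-0.35))/(1−(-0.35))) = -0.365444
SE(z) = 1/√(n−3) = 1/√10 = 0.316228
95% ⇒ z* = 1.960; margin = 1.960·0.316228 = 0.619807
CI on z-scale: (-0.985251, 0.254363)
Back-transform: tanh(-0.985251) = -0.755330, tanh(0.254363) = 0.249016

(-0.755, 0.249)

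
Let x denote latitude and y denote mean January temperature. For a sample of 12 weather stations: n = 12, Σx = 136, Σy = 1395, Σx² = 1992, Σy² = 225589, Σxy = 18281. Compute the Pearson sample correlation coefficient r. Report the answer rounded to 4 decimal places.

S_xy = nΣxy − ΣxΣy = 12·18281 − 136·1395 = 219372 − 189720 = 29652
S_xx = nΣx² − (Σx)² = 12·1992 − 136² = 23904 − 18496 = 5408
S_yy = nΣy² − (Σy)² = 12·225589 − 1395² = 2707068 − 1946025 = 761043
r = S_xy / √(S_xx·S_yy) = 29652 / √(5408·761043) = 29652 / √4115720544 = 29652 / 64153.8818 = 0.4622

0.4622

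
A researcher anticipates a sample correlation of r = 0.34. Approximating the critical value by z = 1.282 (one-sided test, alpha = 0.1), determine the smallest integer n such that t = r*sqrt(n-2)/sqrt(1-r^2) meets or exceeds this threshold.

15

r√(n−2)/√(1−r²) ≥ 1.282  ⇔  n−2 ≥ (1.282)²·(1−r²)/r²
(1−r²)/r² = (1−0.1156)/0.1156 = 7.6505
n ≥ 2 + 1.643524·7.6505 = 2 + 12.5738 = 14.5738
⌈14.5738⌉ = 15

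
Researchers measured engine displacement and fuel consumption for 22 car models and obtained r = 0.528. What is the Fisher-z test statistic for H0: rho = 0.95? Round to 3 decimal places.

z_r = atanh(0.528) = 0.587368,  z_0 = atanh(0.95) = 1.831781
SE = 1/√(n−3) = 1/√19 = 0.229416
z = (z_r − z_0)/SE = (0.587368 − 1.831781) / 0.229416 = -1.244413 / 0.229416 = -5.424

-5.424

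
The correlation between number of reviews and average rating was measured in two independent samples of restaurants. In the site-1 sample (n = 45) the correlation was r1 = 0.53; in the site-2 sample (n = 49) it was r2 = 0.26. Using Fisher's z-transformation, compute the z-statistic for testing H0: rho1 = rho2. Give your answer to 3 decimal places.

z1 = atanh(0.53) = 0.590145,  z2 = atanh(0.26) = 0.266108
SE = √(1/(n1−3) + 1/(n2−3)) = √(1/42 + 1/46) = √(0.0238095 + 0.0217391) = √0.0455486 = 0.213421
z = (z1 − z2)/SE = (0.590145 − 0.266108) / 0.213421 = 0.324037 / 0.213421 = 1.518

1.518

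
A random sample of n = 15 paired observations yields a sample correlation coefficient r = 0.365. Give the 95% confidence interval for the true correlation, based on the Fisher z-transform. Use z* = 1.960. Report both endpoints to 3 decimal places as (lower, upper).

z_r = atanh(0.365) = 0.382642;  SE = 1/√(n−3) = 1/√12 = 0.288675
z-limits: 0.382642 ± 1.960·0.288675 = 0.382642 ± 0.565803 = [-0.183161, 0.948445]
ρ-limits: (tanh -0.183161, tanh 0.948445) = (-0.181, 0.739)

(-0.181, 0.739)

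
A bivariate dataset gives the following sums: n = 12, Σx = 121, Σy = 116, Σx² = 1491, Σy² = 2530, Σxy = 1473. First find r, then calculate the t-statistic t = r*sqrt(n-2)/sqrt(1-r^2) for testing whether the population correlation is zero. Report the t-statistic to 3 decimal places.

S_xy = nΣxy − ΣxΣy = 12·1473 − 121·116 = 17676 − 14036 = 3640
S_xx = nΣx² − (Σx)² = 12·1491 − 121² = 17892 − 14641 = 3251
S_yy = nΣy² − (Σy)² = 12·2530 − 116² = 30360 − 13456 = 16904
r = S_xy / √(S_xx·S_yy) = 3640 / √(3251·16904) = 3640 / √54954904 = 3640 / 7413.1575 = 0.4910
t = r·√(n−2)/√(1−r²) = 0.4910·√10 / √(1−0.241081) = 1.552678 / 0.871160 = 1.782

1.782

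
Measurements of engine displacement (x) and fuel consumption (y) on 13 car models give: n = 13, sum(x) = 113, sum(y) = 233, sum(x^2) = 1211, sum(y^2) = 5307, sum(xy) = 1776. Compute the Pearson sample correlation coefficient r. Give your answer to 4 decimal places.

S_xy = nΣxy − ΣxΣy = 13·1776 − 113·233 = 23088 − 26329 = -3241
S_xx = nΣx² − (Σx)² = 13·1211 − 113² = 15743 − 12769 = 2974
S_yy = nΣy² − (Σy)² = 13·5307 − 233² = 68991 − 54289 = 14702
r = S_xy / √(S_xx·S_yy) = -3241 / √(2974·14702) = -3241 / √43723748 = -3241 / 6612.3935 = -0.4901

-0.4901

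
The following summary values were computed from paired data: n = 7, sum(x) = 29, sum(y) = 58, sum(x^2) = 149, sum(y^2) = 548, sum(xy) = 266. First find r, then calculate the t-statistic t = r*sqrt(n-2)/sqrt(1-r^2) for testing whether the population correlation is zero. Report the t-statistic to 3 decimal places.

1.604

Numerator: nΣxy − (Σx)(Σy) = 7·266 − (29)(58) = 180
Denominator: √[(nΣx²−(Σx)²)(nΣy²−(Σy)²)]
  nΣx²−(Σx)² = 7·149 − 841 = 202;  nΣy²−(Σy)² = 7·548 − 3364 = 472
  √(202·472) = √95344 = 308.7782
r = 180 / 308.7782 = 0.5829
t = r·√(n−2)/√(1−r²) = 0.5829·√5 / √(1−0.339772) = 1.303404 / 0.812544 = 1.604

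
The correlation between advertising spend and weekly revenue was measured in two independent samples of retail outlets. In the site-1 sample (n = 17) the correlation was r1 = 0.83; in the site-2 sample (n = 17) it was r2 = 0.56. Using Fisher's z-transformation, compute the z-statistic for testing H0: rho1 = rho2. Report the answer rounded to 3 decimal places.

1.469

Fisher z-transforms: z1 = atanh(0.83) = 1.188136, z2 = atanh(0.56) = 0.632833; difference d = 0.555303
Var(d) = 1/14 + 1/14 = 0.0714286 + 0.0714286 = 0.1428572
z = d/√Var(d) = 0.555303 / √0.1428572 = 0.555303 / 0.377965 = 1.469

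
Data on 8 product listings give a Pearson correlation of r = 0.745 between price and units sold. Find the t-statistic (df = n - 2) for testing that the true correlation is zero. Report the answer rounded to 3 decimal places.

2.736

t = r·√(n−2) / √(1−r²) with r = 0.745, n = 8
  = 0.745·√6 / √(1 − 0.555025)
  = 0.745·2.449490 / 0.667064
  = 1.824870 / 0.667064 = 2.736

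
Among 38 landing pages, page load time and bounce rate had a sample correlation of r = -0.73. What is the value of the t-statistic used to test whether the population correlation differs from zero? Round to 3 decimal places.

-6.409

1 − r² = 1 − 0.5329 = 0.4671;  √(1−r²) = 0.683447
√(n−2) = √36 = 6.000000
t = r·√(n−2)/√(1−r²) = -0.73 · 6.000000 / 0.683447 = -6.409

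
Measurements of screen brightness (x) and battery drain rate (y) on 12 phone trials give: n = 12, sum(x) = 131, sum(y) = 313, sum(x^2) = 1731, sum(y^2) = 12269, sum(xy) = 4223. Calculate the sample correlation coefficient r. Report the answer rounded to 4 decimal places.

0.7253

S_xy = nΣxy − ΣxΣy = 12·4223 − 131·313 = 50676 − 41003 = 9673
S_xx = nΣx² − (Σx)² = 12·1731 − 131² = 20772 − 17161 = 3611
S_yy = nΣy² − (Σy)² = 12·12269 − 313² = 147228 − 97969 = 49259
r = S_xy / √(S_xx·S_yy) = 9673 / √(3611·49259) = 9673 / √177874249 = 9673 / 13336.9505 = 0.7253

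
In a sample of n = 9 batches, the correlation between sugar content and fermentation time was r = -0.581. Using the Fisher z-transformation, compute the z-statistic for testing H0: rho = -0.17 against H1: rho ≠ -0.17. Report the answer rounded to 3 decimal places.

z_r = atanh(-0.581) = -0.663971,  z_0 = atanh(-0.17) = -0.171667
SE = 1/√(n−3) = 1/√6 = 0.408248
z = (z_r − z_0)/SE = (-0.663971 − (-0.171667)) / 0.408248 = -0.492304 / 0.408248 = -1.206

-1.206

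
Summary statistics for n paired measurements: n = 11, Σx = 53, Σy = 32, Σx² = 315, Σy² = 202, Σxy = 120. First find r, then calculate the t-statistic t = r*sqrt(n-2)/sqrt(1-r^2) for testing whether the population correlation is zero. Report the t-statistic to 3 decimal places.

-1.405

Numerator: nΣxy − (Σx)(Σy) = 11·120 − (53)(32) = -376
Denominator: √[(nΣx²−(Σx)²)(nΣy²−(Σy)²)]
  nΣx²−(Σx)² = 11·315 − 2809 = 656;  nΣy²−(Σy)² = 11·202 − 1024 = 1198
  √(656·1198) = √785888 = 886.5032
r = -376 / 886.5032 = -0.4241
t = r·√(n−2)/√(1−r²) = -0.4241·√9 / √(1−0.179861) = -1.272300 / 0.905615 = -1.405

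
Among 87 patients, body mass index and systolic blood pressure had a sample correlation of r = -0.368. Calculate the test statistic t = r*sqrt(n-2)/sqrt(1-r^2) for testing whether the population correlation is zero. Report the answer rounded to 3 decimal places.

1 − r² = 1 − 0.135424 = 0.864576;  √(1−r²) = 0.929826
√(n−2) = √85 = 9.219544
t = r·√(n−2)/√(1−r²) = -0.368 · 9.219544 / 0.929826 = -3.649

-3.649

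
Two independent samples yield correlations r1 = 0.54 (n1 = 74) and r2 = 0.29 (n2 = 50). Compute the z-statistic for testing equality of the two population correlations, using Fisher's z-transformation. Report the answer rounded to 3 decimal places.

Fisher z-transforms: z1 = atanh(0.54) = 0.604156, z2 = atanh(0.29) = 0.298566; difference d = 0.305590
Var(d) = 1/71 + 1/47 = 0.0140845 + 0.0212766 = 0.0353611
z = d/√Var(d) = 0.305590 / √0.0353611 = 0.305590 / 0.188045 = 1.625

1.625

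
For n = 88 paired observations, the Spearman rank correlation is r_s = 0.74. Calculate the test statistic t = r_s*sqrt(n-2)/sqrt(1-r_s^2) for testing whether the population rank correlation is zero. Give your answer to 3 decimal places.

1 − r_s² = 1 − 0.5476 = 0.4524;  √(1−r_s²) = 0.672607
√(n−2) = √86 = 9.273618
t = r_s·√(n−2)/√(1−r_s²) = 0.74 · 9.273618 / 0.672607 = 10.203

10.203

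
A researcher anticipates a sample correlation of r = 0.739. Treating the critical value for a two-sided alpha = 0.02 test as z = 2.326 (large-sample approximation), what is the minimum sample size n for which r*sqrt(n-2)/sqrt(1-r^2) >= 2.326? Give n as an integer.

r√(n−2)/√(1−r²) ≥ 2.326  ⇔  n−2 ≥ (2.326)²·(1−r²)/r²
(1−r²)/r² = (1−0.546121)/0.546121 = 0.8311
n ≥ 2 + 5.410276·0.8311 = 2 + 4.4965 = 6.4965
⌈6.4965⌉ = 7

7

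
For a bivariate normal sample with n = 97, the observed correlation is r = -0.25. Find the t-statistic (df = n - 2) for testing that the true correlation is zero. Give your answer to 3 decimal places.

1 − r² = 1 − 0.0625 = 0.9375;  √(1−r²) = 0.968246
√(n−2) = √95 = 9.746794
t = r·√(n−2)/√(1−r²) = -0.25 · 9.746794 / 0.968246 = -2.517

-2.517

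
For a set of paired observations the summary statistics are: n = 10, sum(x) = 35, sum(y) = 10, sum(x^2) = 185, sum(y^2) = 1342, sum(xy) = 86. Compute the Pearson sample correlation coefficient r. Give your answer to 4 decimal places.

0.1768

Numerator: nΣxy − (Σx)(Σy) = 10·86 − (35)(10) = 510
Denominator: √[(nΣx²−(Σx)²)(nΣy²−(Σy)²)]
  nΣx²−(Σx)² = 10·185 − 1225 = 625;  nΣy²−(Σy)² = 10·1342 − 100 = 13320
  √(625·13320) = √8325000 = 2885.3076
r = 510 / 2885.3076 = 0.1768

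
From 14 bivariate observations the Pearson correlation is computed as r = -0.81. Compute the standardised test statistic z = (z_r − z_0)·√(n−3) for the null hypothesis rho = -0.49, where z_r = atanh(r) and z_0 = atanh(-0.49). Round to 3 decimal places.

-1.960

Fisher z: atanh(-0.81) = -1.127029, atanh(-0.49) = -0.536060
z = (z_r − z_0)·√(n−3) = (-1.127029 − (-0.536060))·√11 = -0.590969 · 3.316625 = -1.960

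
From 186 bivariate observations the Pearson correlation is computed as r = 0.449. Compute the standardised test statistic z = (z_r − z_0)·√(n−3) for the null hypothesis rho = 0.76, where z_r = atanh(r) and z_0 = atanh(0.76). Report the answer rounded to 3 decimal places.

Fisher z: atanh(0.449) = 0.483447, atanh(0.76) = 0.996215
z = (z_r − z_0)·√(n−3) = (0.483447 − 0.996215)·√183 = -0.512768 · 13.527749 = -6.937

-6.937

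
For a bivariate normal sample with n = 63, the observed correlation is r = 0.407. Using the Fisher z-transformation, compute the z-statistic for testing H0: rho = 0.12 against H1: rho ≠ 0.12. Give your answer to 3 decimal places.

z_r = atanh(0.407) = 0.432010,  z_0 = atanh(0.12) = 0.120581
SE = 1/√(n−3) = 1/√60 = 0.129099
z = (z_r − z_0)/SE = (0.432010 − 0.120581) / 0.129099 = 0.311429 / 0.129099 = 2.412

2.412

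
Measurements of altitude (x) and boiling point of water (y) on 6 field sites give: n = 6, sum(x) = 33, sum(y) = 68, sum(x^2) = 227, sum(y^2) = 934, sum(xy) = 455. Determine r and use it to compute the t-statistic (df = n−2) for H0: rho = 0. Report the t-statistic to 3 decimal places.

S_xy = nΣxy − ΣxΣy = 6·455 − 33·68 = 2730 − 2244 = 486
S_xx = nΣx² − (Σx)² = 6·227 − 33² = 1362 − 1089 = 273
S_yy = nΣy² − (Σy)² = 6·934 − 68² = 5604 − 4624 = 980
r = S_xy / √(S_xx·S_yy) = 486 / √(273·980) = 486 / √267540 = 486 / 517.2427 = 0.9396
t = r·√(n−2)/√(1−r²) = 0.9396·√4 / √(1−0.882848) = 1.879200 / 0.342275 = 5.490

5.490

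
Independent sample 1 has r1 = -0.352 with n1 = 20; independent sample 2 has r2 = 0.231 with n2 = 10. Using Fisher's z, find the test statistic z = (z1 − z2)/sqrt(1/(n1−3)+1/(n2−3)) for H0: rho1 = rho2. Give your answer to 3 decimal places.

z1 = atanh(-0.352) = -0.367725,  z2 = atanh(0.231) = 0.235246
SE = √(1/(n1−3) + 1/(n2−3)) = √(1/17 + 1/7) = √(0.0588235 + 0.1428571) = √0.2016806 = 0.449089
z = (z1 − z2)/SE = (-0.367725 − 0.235246) / 0.449089 = -0.602971 / 0.449089 = -1.343

-1.343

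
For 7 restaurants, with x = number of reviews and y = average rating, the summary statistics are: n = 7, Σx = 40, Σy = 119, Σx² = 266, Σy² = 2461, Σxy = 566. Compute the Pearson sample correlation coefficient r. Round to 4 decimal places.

Numerator: nΣxy − (Σx)(Σy) = 7·566 − (40)(119) = -798
Denominator: √[(nΣx²−(Σx)²)(nΣy²−(Σy)²)]
  nΣx²−(Σx)² = 7·266 − 1600 = 262;  nΣy²−(Σy)² = 7·2461 − 14161 = 3066
  √(262·3066) = √803292 = 896.2656
r = -798 / 896.2656 = -0.8904

-0.8904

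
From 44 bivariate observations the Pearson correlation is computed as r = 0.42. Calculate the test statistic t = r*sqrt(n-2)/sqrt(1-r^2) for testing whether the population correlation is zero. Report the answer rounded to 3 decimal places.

1 − r² = 1 − 0.1764 = 0.8236;  √(1−r²) = 0.907524
√(n−2) = √42 = 6.480741
t = r·√(n−2)/√(1−r²) = 0.42 · 6.480741 / 0.907524 = 2.999

2.999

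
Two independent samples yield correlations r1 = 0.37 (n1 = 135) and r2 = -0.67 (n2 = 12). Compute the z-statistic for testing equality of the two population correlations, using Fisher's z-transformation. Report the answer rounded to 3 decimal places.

Fisher z-transforms: z1 = atanh(0.37) = 0.388423, z2 = atanh(-0.67) = -0.810743; difference d = 1.199166
Var(d) = 1/132 + 1/9 = 0.0075758 + 0.1111111 = 0.1186869
z = d/√Var(d) = 1.199166 / √0.1186869 = 1.199166 / 0.344510 = 3.481

3.481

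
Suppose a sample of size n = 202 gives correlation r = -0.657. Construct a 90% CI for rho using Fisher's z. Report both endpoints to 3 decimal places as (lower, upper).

(-0.718, -0.586)

z_r = atanh(-0.657) = -0.787517;  SE = 1/√(n−3) = 1/√199 = 0.070888
z-limits: -0.787517 ± 1.645·0.070888 = -0.787517 ± 0.116611 = [-0.904128, -0.670906]
ρ-limits: (tanh -0.904128, tanh -0.670906) = (-0.718, -0.586)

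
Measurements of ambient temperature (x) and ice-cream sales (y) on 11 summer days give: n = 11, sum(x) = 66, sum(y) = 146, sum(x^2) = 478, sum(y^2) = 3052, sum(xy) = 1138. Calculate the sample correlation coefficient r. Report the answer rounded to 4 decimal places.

0.8668

S_xy = nΣxy − ΣxΣy = 11·1138 − 66·146 = 12518 − 9636 = 2882
S_xx = nΣx² − (Σx)² = 11·478 − 66² = 5258 − 4356 = 902
S_yy = nΣy² − (Σy)² = 11·3052 − 146² = 33572 − 21316 = 12256
r = S_xy / √(S_xx·S_yy) = 2882 / √(902·12256) = 2882 / √11054912 = 2882 / 3324.8928 = 0.8668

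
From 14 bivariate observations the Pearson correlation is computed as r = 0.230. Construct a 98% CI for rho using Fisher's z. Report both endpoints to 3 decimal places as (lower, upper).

(-0.436, 0.733)

Fisher z: z_r = atanh(r) = ½·ln((1+0.230)/(1−0.230)) = 0.234189
SE(z) = 1/√(n−3) = 1/√11 = 0.301511
98% ⇒ z* = 2.326; margin = 2.326·0.301511 = 0.701315
CI on z-scale: (-0.467126, 0.935504)
Back-transform: tanh(-0.467126) = -0.435874, tanh(0.935504) = 0.733150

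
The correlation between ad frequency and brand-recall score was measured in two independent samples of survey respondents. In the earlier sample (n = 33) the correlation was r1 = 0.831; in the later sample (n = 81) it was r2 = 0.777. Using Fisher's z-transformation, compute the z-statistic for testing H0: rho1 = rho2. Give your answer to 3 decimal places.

0.715

Fisher z-transforms: z1 = atanh(0.831) = 1.191359, z2 = atanh(0.777) = 1.037755; difference d = 0.153604
Var(d) = 1/30 + 1/78 = 0.0333333 + 0.0128205 = 0.0461538
z = d/√Var(d) = 0.153604 / √0.0461538 = 0.153604 / 0.214834 = 0.715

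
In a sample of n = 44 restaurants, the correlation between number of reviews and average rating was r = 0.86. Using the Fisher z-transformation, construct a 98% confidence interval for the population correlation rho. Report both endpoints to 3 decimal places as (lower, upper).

z_r = atanh(0.86) = 1.293345;  SE = 1/√(n−3) = 1/√41 = 0.156174
z-limits: 1.293345 ± 2.326·0.156174 = 1.293345 ± 0.363261 = [0.930084, 1.656606]
ρ-limits: (tanh 0.930084, tanh 1.656606) = (0.731, 0.930)

(0.731, 0.930)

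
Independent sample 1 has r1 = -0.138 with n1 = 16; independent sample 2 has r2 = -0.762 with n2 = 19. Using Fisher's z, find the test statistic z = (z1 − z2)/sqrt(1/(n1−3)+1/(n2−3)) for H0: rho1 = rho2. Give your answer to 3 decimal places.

2.309

Fisher z-transforms: z1 = atanh(-0.138) = -0.138886, z2 = atanh(-0.762) = -1.000967; difference d = 0.862081
Var(d) = 1/13 + 1/16 = 0.0769231 + 0.0625000 = 0.1394231
z = d/√Var(d) = 0.862081 / √0.1394231 = 0.862081 / 0.373394 = 2.309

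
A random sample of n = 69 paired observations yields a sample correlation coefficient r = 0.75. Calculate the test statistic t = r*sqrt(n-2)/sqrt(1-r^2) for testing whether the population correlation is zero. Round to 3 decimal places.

9.281

1 − r² = 1 − 0.5625 = 0.4375;  √(1−r²) = 0.661438
√(n−2) = √67 = 8.185353
t = r·√(n−2)/√(1−r²) = 0.75 · 8.185353 / 0.661438 = 9.281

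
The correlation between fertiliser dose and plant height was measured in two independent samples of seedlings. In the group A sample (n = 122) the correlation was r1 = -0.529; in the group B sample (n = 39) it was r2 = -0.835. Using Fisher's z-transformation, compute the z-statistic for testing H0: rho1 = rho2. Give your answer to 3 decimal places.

z1 = atanh(-0.529) = -0.588756,  z2 = atanh(-0.835) = -1.204427
SE = √(1/(n1−3) + 1/(n2−3)) = √(1/119 + 1/36) = √(0.0084034 + 0.0277778) = √0.0361812 = 0.190214
z = (z1 − z2)/SE = (-0.588756 − (-1.204427)) / 0.190214 = 0.615671 / 0.190214 = 3.237

3.237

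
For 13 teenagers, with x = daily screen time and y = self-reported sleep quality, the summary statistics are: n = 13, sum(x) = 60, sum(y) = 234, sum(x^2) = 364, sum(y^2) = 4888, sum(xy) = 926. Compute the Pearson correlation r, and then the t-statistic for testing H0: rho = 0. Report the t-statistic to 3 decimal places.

S_xy = nΣxy − ΣxΣy = 13·926 − 60·234 = 12038 − 14040 = -2002
S_xx = nΣx² − (Σx)² = 13·364 − 60² = 4732 − 3600 = 1132
S_yy = nΣy² − (Σy)² = 13·4888 − 234² = 63544 − 54756 = 8788
r = S_xy / √(S_xx·S_yy) = -2002 / √(1132·8788) = -2002 / √9948016 = -2002 / 3154.0476 = -0.6347
t = r·√(n−2)/√(1−r²) = -0.6347·√11 / √(1−0.402844) = -2.105062 / 0.772759 = -2.724

-2.724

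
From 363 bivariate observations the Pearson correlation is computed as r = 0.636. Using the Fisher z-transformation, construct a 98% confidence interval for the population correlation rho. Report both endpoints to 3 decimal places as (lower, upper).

Fisher z: z_r = atanh(r) = ½·ln((1+0.636)/(1−0.636)) = 0.751428
SE(z) = 1/√(n−3) = 1/√360 = 0.052705
98% ⇒ z* = 2.326; margin = 2.326·0.052705 = 0.122592
CI on z-scale: (0.628836, 0.874020)
Back-transform: tanh(0.628836) = 0.557250, tanh(0.874020) = 0.703411

(0.557, 0.703)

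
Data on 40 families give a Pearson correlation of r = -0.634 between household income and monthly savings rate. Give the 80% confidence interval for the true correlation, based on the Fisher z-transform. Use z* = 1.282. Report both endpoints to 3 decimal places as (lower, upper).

Fisher z: z_r = atanh(r) = ½·ln((1+(-0.634))/(1−(-0.634))) = -0.748076
SE(z) = 1/√(n−3) = 1/√37 = 0.164399
80% ⇒ z* = 1.282; margin = 1.282·0.164399 = 0.210760
CI on z-scale: (-0.958836, -0.537316)
Back-transform: tanh(-0.958836) = -0.743757, tanh(-0.537316) = -0.490954

(-0.744, -0.491)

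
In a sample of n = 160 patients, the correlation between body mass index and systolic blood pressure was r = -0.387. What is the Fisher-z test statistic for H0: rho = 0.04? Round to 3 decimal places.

-5.617

z_r = atanh(-0.387) = -0.408267,  z_0 = atanh(0.04) = 0.040021
SE = 1/√(n−3) = 1/√157 = 0.079809
z = (z_r − z_0)/SE = (-0.408267 − 0.040021) / 0.079809 = -0.448288 / 0.079809 = -5.617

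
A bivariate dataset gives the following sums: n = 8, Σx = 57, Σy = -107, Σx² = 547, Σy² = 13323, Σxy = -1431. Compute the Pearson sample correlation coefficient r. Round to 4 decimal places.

-0.5166

Numerator: nΣxy − (Σx)(Σy) = 8·(-1431) − (57)(-107) = -5349
Denominator: √[(nΣx²−(Σx)²)(nΣy²−(Σy)²)]
  nΣx²−(Σx)² = 8·547 − 3249 = 1127;  nΣy²−(Σy)² = 8·13323 − 11449 = 95135
  √(1127·95135) = √107217145 = 10354.5712
r = -5349 / 10354.5712 = -0.5166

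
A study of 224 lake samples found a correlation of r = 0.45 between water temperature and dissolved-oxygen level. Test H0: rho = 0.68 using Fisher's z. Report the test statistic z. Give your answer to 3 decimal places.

-5.120

z_r = atanh(0.45) = 0.484700,  z_0 = atanh(0.68) = 0.829114
SE = 1/√(n−3) = 1/√221 = 0.067267
z = (z_r − z_0)/SE = (0.484700 − 0.829114) / 0.067267 = -0.344414 / 0.067267 = -5.120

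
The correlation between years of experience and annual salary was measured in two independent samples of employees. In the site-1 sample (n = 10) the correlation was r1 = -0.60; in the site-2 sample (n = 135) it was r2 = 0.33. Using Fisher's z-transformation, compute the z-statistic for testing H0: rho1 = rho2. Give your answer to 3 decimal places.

Fisher z-transforms: z1 = atanh(-0.60) = -0.693147, z2 = atanh(0.33) = 0.342828; difference d = -1.035975
Var(d) = 1/7 + 1/132 = 0.1428571 + 0.0075758 = 0.1504329
z = d/√Var(d) = -1.035975 / √0.1504329 = -1.035975 / 0.387857 = -2.671

-2.671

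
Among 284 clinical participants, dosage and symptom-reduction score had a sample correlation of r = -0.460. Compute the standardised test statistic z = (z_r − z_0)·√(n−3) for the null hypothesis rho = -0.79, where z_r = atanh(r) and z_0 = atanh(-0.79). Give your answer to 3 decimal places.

Fisher z: atanh(-0.460) = -0.497311, atanh(-0.79) = -1.071432
z = (z_r − z_0)·√(n−3) = (-0.497311 − (-1.071432))·√281 = 0.574121 · 16.763055 = 9.624

9.624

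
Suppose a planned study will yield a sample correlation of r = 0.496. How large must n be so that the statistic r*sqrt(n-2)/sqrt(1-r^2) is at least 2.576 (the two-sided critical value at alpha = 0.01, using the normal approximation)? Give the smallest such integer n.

23

r√(n−2)/√(1−r²) ≥ 2.576  ⇔  n−2 ≥ (2.576)²·(1−r²)/r²
(1−r²)/r² = (1−0.246016)/0.246016 = 3.0648
n ≥ 2 + 6.635776·3.0648 = 2 + 20.3373 = 22.3373
⌈22.3373⌉ = 23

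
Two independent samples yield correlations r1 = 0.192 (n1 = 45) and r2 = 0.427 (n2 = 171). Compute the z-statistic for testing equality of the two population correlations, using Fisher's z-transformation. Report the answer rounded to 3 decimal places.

-1.518

Fisher z-transforms: z1 = atanh(0.192) = 0.194413, z2 = atanh(0.427) = 0.456222; difference d = -0.261809
Var(d) = 1/42 + 1/168 = 0.0238095 + 0.0059524 = 0.0297619
z = d/√Var(d) = -0.261809 / √0.0297619 = -0.261809 / 0.172516 = -1.518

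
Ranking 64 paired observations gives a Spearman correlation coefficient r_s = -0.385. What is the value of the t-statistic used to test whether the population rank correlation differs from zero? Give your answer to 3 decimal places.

-3.285

1 − r_s² = 1 − 0.148225 = 0.851775;  √(1−r_s²) = 0.922917
√(n−2) = √62 = 7.874008
t = r_s·√(n−2)/√(1−r_s²) = -0.385 · 7.874008 / 0.922917 = -3.285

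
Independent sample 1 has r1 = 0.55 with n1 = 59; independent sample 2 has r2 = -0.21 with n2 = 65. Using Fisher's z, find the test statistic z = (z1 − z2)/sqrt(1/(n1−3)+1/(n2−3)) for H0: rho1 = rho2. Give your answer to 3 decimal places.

4.511

Fisher z-transforms: z1 = atanh(0.55) = 0.618381, z2 = atanh(-0.21) = -0.213171; difference d = 0.831552
Var(d) = 1/56 + 1/62 = 0.0178571 + 0.0161290 = 0.0339861
z = d/√Var(d) = 0.831552 / √0.0339861 = 0.831552 / 0.184353 = 4.511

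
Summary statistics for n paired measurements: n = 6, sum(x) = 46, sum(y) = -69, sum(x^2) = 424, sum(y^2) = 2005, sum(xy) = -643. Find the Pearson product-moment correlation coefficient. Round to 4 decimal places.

-0.3878

S_xy = nΣxy − ΣxΣy = 6·(-643) − 46·(-69) = -3858 − (-3174) = -684
S_xx = nΣx² − (Σx)² = 6·424 − 46² = 2544 − 2116 = 428
S_yy = nΣy² − (Σy)² = 6·2005 − (-69)² = 12030 − 4761 = 7269
r = S_xy / √(S_xx·S_yy) = -684 / √(428·7269) = -684 / √3111132 = -684 / 1763.8401 = -0.3878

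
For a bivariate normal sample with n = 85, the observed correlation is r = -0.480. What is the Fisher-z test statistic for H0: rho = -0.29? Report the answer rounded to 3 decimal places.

Fisher z: atanh(-0.480) = -0.522984, atanh(-0.29) = -0.298566
z = (z_r − z_0)·√(n−3) = (-0.522984 − (-0.298566))·√82 = -0.224418 · 9.055385 = -2.032

-2.032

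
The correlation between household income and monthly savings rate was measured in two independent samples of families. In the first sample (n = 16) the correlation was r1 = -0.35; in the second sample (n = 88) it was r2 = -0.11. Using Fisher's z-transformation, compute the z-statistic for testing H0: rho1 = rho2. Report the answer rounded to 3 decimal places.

Fisher z-transforms: z1 = atanh(-0.35) = -0.365444, z2 = atanh(-0.11) = -0.110447; difference d = -0.254997
Var(d) = 1/13 + 1/85 = 0.0769231 + 0.0117647 = 0.0886878
z = d/√Var(d) = -0.254997 / √0.0886878 = -0.254997 / 0.297805 = -0.856

-0.856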